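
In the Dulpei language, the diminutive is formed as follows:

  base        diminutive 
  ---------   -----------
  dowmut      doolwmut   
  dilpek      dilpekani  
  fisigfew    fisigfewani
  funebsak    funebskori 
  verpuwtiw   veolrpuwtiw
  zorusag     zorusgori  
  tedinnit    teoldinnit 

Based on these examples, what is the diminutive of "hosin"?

fisigfew and verpuwtiw both end in -w yet inflect differently (fisigfewani, veolrpuwtiw), so the final letter is not what conditions the rule; the last vowel is.
"hosin" has last vowel 'i'. The stems whose last vowel is 'i' (tedinnit → teoldinnit, verpuwtiw → veolrpuwtiw) insert -ol- after the first vowel.
The other patterns: stems whose last vowel is 'e' add -ani; stems whose last vowel is 'a' delete the last vowel and add -ori.
So hosin → hoolsin.

hoolsin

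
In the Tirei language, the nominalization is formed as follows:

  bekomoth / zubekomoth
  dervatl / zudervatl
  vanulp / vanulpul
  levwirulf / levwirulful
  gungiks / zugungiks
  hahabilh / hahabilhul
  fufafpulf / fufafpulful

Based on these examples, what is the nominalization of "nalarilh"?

hahabilh and bekomoth both end in -h yet inflect differently (hahabilhul, zubekomoth), so the final letter is not what conditions the rule; the second-to-last letter is.
"nalarilh" has second-to-last letter 'l'. The stems whose second-to-last letter is 'l' (hahabilh → hahabilhul, levwirulf → levwirulful, fufafpulf → fufafpulful) add -ul.
The other pattern: stems whose second-to-last letter is 'k' or 't' add the prefix zu-.
So nalarilh → nalarilhul.

nalarilhul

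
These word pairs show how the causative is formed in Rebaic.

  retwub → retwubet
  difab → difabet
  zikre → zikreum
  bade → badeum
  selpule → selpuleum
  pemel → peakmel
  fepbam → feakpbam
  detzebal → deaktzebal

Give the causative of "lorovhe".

zikre and pemel both have last vowel 'e' yet inflect differently (zikreum, peakmel), so the last vowel is not what conditions the rule; the final letter is.
"lorovhe" ends in -e. The stems ending in -e (zikre → zikreum, bade → badeum, selpule → selpuleum) add -um.
The other patterns: stems ending in -b add -et; stems ending in -l or -m insert -ak- after the first vowel.
So lorovhe → lorovheum.

lorovheum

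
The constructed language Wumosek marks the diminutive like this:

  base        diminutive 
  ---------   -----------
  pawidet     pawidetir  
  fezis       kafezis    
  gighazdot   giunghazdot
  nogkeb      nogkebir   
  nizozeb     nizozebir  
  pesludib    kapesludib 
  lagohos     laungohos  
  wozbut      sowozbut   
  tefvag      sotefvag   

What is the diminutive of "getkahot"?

wozbut and pawidet both end in -t yet inflect differently (sowozbut, pawidetir), so the final letter is not what conditions the rule; the last vowel is.
"getkahot" has last vowel 'o'. The stems whose last vowel is 'o' (lagohos → laungohos, gighazdot → giunghazdot) insert -un- after the first vowel.
The other patterns: stems whose last vowel is 'a' or 'u' add the prefix so-; stems whose last vowel is 'e' add -ir; stems whose last vowel is 'i' add the prefix ka-.
So getkahot → geuntkahot.

geuntkahot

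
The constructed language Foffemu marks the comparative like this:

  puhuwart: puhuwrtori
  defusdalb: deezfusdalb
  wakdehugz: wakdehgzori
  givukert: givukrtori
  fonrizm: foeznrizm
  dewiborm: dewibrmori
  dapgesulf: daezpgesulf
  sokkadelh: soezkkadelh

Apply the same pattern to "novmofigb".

novmofgbori

fonrizm and dewiborm both end in -m yet inflect differently (foeznrizm, dewibrmori), so the final letter is not what conditions the rule; the second-to-last letter is.
"novmofigb" has second-to-last letter 'g'. The one such stem in the data (wakdehugz → wakdehgzori) deletes the last vowel and adds -ori (as do givukert, puhuwart), so the same rule applies.
The other pattern: stems whose second-to-last letter is 'l' or 'z' insert -ez- after the first vowel.
So novmofigb → novmofgbori.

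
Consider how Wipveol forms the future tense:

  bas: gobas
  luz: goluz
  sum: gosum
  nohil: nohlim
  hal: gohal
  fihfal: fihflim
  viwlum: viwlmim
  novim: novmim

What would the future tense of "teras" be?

hal and fihfal both end in -l yet inflect differently (gohal, fihflim), so the final letter is not what conditions the rule; the number of vowels is.
"teras" has 2 vowels. The stems with 2 vowels (fihfal → fihflim, viwlum → viwlmim, novim → novmim) delete the last vowel and add -im.
The other pattern: stems with 1 vowel add the prefix go-.
So teras → tersim.

tersim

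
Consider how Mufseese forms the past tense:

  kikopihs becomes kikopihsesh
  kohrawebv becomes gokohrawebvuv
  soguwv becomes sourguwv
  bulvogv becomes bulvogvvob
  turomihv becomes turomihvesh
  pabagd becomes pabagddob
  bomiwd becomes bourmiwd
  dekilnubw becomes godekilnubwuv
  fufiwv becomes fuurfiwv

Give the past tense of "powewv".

"powewv" has second-to-last letter 'w'. The stems whose second-to-last letter is 'w' (fufiwv → fuurfiwv, bomiwd → bourmiwd, soguwv → sourguwv) insert -ur- after the first vowel.
So powewv → pourwewv.

pourwewv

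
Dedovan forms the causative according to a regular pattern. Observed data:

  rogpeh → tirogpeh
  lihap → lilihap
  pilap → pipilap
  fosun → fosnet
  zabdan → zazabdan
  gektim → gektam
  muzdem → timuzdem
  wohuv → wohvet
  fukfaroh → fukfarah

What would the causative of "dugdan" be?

dudugdan

"dugdan" has last vowel 'a'. The stems whose last vowel is 'a' (pilap → pipilap, lihap → lilihap, zabdan → zazabdan) repeat the first consonant+vowel as a prefix.
So dugdan → dudugdan.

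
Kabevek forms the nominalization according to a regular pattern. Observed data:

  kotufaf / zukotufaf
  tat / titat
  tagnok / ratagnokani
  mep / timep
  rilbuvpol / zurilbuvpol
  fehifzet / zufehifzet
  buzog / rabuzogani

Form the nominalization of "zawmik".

tat and fehifzet both end in -t yet inflect differently (titat, zufehifzet), so the final letter is not what conditions the rule; the number of vowels is.
"zawmik" has 2 vowels. The stems with 2 vowels (buzog → rabuzogani, tagnok → ratagnokani) add ra- … -ani around the stem.
So zawmik → razawmikani.

razawmikani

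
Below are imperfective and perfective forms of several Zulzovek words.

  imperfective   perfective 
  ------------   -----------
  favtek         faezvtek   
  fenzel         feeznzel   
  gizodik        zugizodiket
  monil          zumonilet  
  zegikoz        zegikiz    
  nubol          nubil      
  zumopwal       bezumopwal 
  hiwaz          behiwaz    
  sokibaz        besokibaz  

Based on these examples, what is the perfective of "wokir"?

favtek and gizodik both end in -k yet inflect differently (faezvtek, zugizodiket), so the final letter is not what conditions the rule; the last vowel is.
"wokir" has last vowel 'i'. The stems whose last vowel is 'i' (gizodik → zugizodiket, monil → zumonilet) add zu- … -et around the stem.
The other patterns: stems whose last vowel is 'e' insert -ez- after the first vowel; stems whose last vowel is 'o' change the last vowel to 'i'; stems whose last vowel is 'a' add the prefix be-.
So wokir → zuwokiret.

zuwokiret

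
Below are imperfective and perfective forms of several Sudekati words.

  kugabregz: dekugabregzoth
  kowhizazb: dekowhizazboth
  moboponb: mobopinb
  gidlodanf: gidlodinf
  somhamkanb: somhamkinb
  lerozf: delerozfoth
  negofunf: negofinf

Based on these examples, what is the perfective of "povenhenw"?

povenhinw

gidlodanf and lerozf both end in -f yet inflect differently (gidlodinf, delerozfoth), so the final letter is not what conditions the rule; the second-to-last letter is.
"povenhenw" has second-to-last letter 'n'. The stems whose second-to-last letter is 'n' (moboponb → mobopinb, gidlodanf → gidlodinf, somhamkanb → somhamkinb) change the last vowel to 'i'.
The other pattern: stems whose second-to-last letter is 'g' or 'z' add de- … -oth around the stem.
So povenhenw → povenhinw.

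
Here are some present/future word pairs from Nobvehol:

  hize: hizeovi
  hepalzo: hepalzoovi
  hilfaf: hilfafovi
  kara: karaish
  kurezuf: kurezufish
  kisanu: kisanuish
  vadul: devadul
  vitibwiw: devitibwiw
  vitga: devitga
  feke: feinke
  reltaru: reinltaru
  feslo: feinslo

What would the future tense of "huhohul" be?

hilfaf and kurezuf both end in -f yet inflect differently (hilfafovi, kurezufish), so the final letter is not what conditions the rule; the first letter is.
"huhohul" begins with h-. The stems beginning with h- (hize → hizeovi, hepalzo → hepalzoovi, hilfaf → hilfafovi) add -ovi.
The other patterns: stems beginning with k- add -ish; stems beginning with v- add the prefix de-; stems beginning with f- or r- insert -in- after the first vowel.
So huhohul → huhohulovi.

huhohulovi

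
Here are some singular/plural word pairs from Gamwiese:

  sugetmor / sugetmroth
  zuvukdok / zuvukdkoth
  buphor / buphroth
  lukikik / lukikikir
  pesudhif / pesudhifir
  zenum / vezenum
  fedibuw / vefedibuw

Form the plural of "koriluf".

"koriluf" has last vowel 'u'. The stems whose last vowel is 'u' (zenum → vezenum, fedibuw → vefedibuw) add the prefix ve-.
So koriluf → vekoriluf.

vekoriluf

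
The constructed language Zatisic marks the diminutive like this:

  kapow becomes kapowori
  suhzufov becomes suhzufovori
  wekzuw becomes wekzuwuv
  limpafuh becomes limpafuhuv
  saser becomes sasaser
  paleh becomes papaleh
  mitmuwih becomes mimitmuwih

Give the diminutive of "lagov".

kapow and wekzuw both end in -w yet inflect differently (kapowori, wekzuwuv), so the final letter is not what conditions the rule; the last vowel is.
"lagov" has last vowel 'o'. The stems whose last vowel is 'o' (kapow → kapowori, suhzufov → suhzufovori) add -ori.
The other patterns: stems whose last vowel is 'u' add -uv; stems whose last vowel is 'e' or 'i' repeat the first consonant+vowel as a prefix.
So lagov → lagovori.

lagovori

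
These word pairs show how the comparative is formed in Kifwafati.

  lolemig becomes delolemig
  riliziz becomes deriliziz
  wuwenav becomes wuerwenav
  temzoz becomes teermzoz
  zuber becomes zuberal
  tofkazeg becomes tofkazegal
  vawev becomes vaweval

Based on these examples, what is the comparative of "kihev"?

kiheval

"kihev" has last vowel 'e'. The stems whose last vowel is 'e' (zuber → zuberal, tofkazeg → tofkazegal, vawev → vaweval) add -al.
So kihev → kiheval.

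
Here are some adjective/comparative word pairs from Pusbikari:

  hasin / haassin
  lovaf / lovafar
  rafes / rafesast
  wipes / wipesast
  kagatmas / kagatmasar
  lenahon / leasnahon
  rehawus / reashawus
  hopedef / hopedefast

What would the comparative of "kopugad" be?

kopugadar

wipes and kagatmas both end in -s yet inflect differently (wipesast, kagatmasar), so the final letter is not what conditions the rule; the last vowel is.
"kopugad" has last vowel 'a'. The stems whose last vowel is 'a' (kagatmas → kagatmasar, lovaf → lovafar) add -ar.
The other patterns: stems whose last vowel is 'e' add -ast; stems whose last vowel is 'i', 'o' or 'u' insert -as- after the first vowel.
So kopugad → kopugadar.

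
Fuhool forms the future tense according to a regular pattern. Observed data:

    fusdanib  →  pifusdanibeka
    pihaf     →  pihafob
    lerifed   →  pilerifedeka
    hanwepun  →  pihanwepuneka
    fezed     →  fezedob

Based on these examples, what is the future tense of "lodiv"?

fezed and lerifed both end in -d yet inflect differently (fezedob, pilerifedeka), so the final letter is not what conditions the rule; the number of vowels is.
"lodiv" has 2 vowels. The stems with 2 vowels (pihaf → pihafob, fezed → fezedob) add -ob.
The other pattern: stems with 3 vowels add pi- … -eka around the stem.
So lodiv → lodivob.

lodivob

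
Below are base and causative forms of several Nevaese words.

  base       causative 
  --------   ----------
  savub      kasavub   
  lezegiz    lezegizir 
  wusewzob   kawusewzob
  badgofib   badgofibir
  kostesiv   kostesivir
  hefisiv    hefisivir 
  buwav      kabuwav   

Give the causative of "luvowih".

"luvowih" has last vowel 'i'. The stems whose last vowel is 'i' (badgofib → badgofibir, lezegiz → lezegizir, hefisiv → hefisivir) add -ir.
So luvowih → luvowihir.

luvowihir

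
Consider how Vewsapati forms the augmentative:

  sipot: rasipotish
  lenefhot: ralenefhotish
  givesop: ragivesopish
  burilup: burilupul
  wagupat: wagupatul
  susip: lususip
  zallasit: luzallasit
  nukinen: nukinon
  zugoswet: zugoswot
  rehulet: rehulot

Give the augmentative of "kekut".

givesop and burilup both end in -p yet inflect differently (ragivesopish, burilupul), so the final letter is not what conditions the rule; the last vowel is.
"kekut" has last vowel 'u'. The one such stem in the data (burilup → burilupul) adds -ul, so the same rule applies.
So kekut → kekutul.

kekutul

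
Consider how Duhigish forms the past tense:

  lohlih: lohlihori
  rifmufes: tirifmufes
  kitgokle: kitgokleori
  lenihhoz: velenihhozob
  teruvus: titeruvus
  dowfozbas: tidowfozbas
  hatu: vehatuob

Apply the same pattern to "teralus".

titeralus

hatu and teruvus both have last vowel 'u' yet inflect differently (vehatuob, titeruvus), so the last vowel is not what conditions the rule; the final letter is.
"teralus" ends in -s. The stems ending in -s (teruvus → titeruvus, dowfozbas → tidowfozbas, rifmufes → tirifmufes) add the prefix ti-.
The other patterns: stems ending in -u or -z add ve- … -ob around the stem; stems ending in -e or -h add -ori.
So teralus → titeralus.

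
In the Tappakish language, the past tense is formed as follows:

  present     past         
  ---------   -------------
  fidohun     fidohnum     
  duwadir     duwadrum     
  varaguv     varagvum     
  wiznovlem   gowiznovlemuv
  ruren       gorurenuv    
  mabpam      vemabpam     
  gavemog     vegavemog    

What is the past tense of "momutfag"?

"momutfag" has last vowel 'a'. The one such stem in the data (mabpam → vemabpam) adds the prefix ve-, so the same rule applies.
The other patterns: stems whose last vowel is 'i' or 'u' delete the last vowel and add -um; stems whose last vowel is 'e' add go- … -uv around the stem.
So momutfag → vemomutfag.

vemomutfag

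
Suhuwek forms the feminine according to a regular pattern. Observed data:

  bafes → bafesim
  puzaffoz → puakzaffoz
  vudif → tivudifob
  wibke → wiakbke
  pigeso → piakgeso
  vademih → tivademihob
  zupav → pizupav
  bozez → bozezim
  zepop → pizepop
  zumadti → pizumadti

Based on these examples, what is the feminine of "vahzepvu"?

tivahzepvuob

bozez and puzaffoz both end in -z yet inflect differently (bozezim, puakzaffoz), so the final letter is not what conditions the rule; the first letter is.
"vahzepvu" begins with v-. The stems beginning with v- (vudif → tivudifob, vademih → tivademihob) add ti- … -ob around the stem.
So vahzepvu → tivahzepvuob.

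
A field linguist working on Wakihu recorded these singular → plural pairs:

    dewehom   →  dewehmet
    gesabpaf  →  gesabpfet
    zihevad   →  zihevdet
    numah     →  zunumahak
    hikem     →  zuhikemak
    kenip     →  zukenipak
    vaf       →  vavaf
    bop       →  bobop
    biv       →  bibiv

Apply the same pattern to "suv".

susuv

bop and kenip both end in -p yet inflect differently (bobop, zukenipak), so the final letter is not what conditions the rule; the number of vowels is.
"suv" has 1 vowel. The stems with 1 vowel (biv → bibiv, bop → bobop, vaf → vavaf) repeat the first consonant+vowel as a prefix.
The other patterns: stems with 2 vowels add zu- … -ak around the stem; stems with 3 vowels delete the last vowel and add -et.
So suv → susuv.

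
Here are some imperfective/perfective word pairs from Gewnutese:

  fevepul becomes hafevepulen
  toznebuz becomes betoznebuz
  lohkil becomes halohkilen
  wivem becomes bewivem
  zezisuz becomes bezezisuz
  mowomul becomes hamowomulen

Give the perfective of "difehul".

hadifehulen

fevepul and zezisuz both have last vowel 'u' yet inflect differently (hafevepulen, bezezisuz), so the last vowel is not what conditions the rule; the final letter is.
"difehul" ends in -l. The stems ending in -l (lohkil → halohkilen, fevepul → hafevepulen, mowomul → hamowomulen) add ha- … -en around the stem.
The other pattern: stems ending in -m or -z add the prefix be-.
So difehul → hadifehulen.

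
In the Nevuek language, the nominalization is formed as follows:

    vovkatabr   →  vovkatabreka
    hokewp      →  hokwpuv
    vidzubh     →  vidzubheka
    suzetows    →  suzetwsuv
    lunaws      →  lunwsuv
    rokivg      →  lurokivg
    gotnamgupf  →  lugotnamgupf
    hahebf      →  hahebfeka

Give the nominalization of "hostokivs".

luhostokivs

hahebf and gotnamgupf both end in -f yet inflect differently (hahebfeka, lugotnamgupf), so the final letter is not what conditions the rule; the second-to-last letter is.
"hostokivs" has second-to-last letter 'v'. The one such stem in the data (rokivg → lurokivg) adds the prefix lu-, so the same rule applies.
So hostokivs → luhostokivs.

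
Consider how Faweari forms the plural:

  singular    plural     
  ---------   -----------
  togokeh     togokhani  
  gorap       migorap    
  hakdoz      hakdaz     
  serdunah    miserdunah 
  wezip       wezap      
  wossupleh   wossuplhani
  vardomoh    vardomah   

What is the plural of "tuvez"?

tuvzani

togokeh and serdunah both end in -h yet inflect differently (togokhani, miserdunah), so the final letter is not what conditions the rule; the last vowel is.
"tuvez" has last vowel 'e'. The stems whose last vowel is 'e' (togokeh → togokhani, wossupleh → wossuplhani) delete the last vowel and add -ani.
The other patterns: stems whose last vowel is 'a' add the prefix mi-; stems whose last vowel is 'i' or 'o' change the last vowel to 'a'.
So tuvez → tuvzani.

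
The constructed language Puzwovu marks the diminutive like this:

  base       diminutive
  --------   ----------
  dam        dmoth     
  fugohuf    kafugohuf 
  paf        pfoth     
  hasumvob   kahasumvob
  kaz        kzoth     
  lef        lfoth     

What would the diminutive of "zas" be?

zsoth

"zas" has 1 vowel. The stems with 1 vowel (lef → lfoth, kaz → kzoth, dam → dmoth) delete the last vowel and add -oth.
So zas → zsoth.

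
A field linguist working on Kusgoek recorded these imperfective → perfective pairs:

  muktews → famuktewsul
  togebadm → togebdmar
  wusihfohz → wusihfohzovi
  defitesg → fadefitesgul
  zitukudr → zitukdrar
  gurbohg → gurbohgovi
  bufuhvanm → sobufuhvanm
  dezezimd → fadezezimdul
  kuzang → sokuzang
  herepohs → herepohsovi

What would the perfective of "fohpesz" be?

fafohpeszul

gurbohg and kuzang both end in -g yet inflect differently (gurbohgovi, sokuzang), so the final letter is not what conditions the rule; the second-to-last letter is.
"fohpesz" has second-to-last letter 's'. The one such stem in the data (defitesg → fadefitesgul) adds fa- … -ul around the stem, so the same rule applies.
The other patterns: stems whose second-to-last letter is 'h' add -ovi; stems whose second-to-last letter is 'n' add the prefix so-; stems whose second-to-last letter is 'd' delete the last vowel and add -ar.
So fohpesz → fafohpeszul.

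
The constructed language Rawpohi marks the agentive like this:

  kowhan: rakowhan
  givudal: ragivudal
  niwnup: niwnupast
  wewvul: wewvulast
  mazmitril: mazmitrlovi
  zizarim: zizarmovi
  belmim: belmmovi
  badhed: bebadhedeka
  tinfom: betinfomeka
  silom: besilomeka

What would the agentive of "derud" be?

"derud" has last vowel 'u'. The stems whose last vowel is 'u' (niwnup → niwnupast, wewvul → wewvulast) add -ast.
So derud → derudast.

derudast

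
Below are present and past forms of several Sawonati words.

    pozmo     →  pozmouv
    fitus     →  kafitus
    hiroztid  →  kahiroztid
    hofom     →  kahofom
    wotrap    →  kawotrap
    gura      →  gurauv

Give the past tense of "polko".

polkouv

pozmo and hofom both have last vowel 'o' yet inflect differently (pozmouv, kahofom), so the last vowel is not what conditions the rule; whether the stem ends in a vowel or a consonant is.
"polko" ends in a vowel. The stems ending in a vowel (pozmo → pozmouv, gura → gurauv) add -uv.
The other pattern: stems ending in a consonant add the prefix ka-.
So polko → polkouv.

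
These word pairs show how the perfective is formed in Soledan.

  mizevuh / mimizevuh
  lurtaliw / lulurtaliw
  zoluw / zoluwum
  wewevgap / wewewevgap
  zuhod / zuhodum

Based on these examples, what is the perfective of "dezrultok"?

"dezrultok" has 3 vowels. The stems with 3 vowels (wewevgap → wewewevgap, lurtaliw → lulurtaliw, mizevuh → mimizevuh) repeat the first consonant+vowel as a prefix.
So dezrultok → dedezrultok.

dedezrultok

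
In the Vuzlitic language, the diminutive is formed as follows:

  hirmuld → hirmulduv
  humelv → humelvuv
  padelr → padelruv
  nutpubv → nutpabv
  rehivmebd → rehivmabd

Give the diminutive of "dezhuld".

hirmuld and rehivmebd both end in -d yet inflect differently (hirmulduv, rehivmabd), so the final letter is not what conditions the rule; the second-to-last letter is.
"dezhuld" has second-to-last letter 'l'. The stems whose second-to-last letter is 'l' (padelr → padelruv, humelv → humelvuv, hirmuld → hirmulduv) add -uv.
So dezhuld → dezhulduv.

dezhulduv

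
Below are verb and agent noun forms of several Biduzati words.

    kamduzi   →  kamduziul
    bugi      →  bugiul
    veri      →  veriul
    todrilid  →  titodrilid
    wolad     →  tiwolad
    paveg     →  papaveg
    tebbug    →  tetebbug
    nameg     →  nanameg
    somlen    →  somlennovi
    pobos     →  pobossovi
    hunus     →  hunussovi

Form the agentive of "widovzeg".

kamduzi and todrilid both have last vowel 'i' yet inflect differently (kamduziul, titodrilid), so the last vowel is not what conditions the rule; the final letter is.
"widovzeg" ends in -g. The stems ending in -g (paveg → papaveg, tebbug → tetebbug, nameg → nanameg) repeat the first consonant+vowel as a prefix.
The other patterns: stems ending in -i add -ul; stems ending in -d add the prefix ti-; stems ending in -n or -s double the final consonant and add -ovi.
So widovzeg → wiwidovzeg.

wiwidovzeg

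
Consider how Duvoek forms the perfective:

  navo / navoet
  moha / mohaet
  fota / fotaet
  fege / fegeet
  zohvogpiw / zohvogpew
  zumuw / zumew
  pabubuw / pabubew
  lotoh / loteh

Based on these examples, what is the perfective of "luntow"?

luntew

navo and lotoh both have last vowel 'o' yet inflect differently (navoet, loteh), so the last vowel is not what conditions the rule; whether the stem ends in a vowel or a consonant is.
"luntow" ends in a consonant. The stems ending in a consonant (zohvogpiw → zohvogpew, zumuw → zumew, pabubuw → pabubew) change the last vowel to 'e'.
So luntow → luntew.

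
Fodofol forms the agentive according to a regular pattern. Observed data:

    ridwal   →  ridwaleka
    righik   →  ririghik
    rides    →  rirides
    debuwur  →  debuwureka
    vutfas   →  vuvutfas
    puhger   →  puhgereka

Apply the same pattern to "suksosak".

puhger and rides both have last vowel 'e' yet inflect differently (puhgereka, rirides), so the last vowel is not what conditions the rule; the final letter is.
"suksosak" ends in -k. The one such stem in the data (righik → ririghik) repeats the first consonant+vowel as a prefix (as do rides, vutfas), so the same rule applies.
The other pattern: stems ending in -l or -r add -eka.
So suksosak → susuksosak.

susuksosak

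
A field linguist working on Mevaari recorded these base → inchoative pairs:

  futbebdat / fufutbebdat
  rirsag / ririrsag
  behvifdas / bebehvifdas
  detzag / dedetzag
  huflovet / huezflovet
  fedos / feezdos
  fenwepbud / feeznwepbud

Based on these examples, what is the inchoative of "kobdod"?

"kobdod" has last vowel 'o'. The one such stem in the data (fedos → feezdos) inserts -ez- after the first vowel (as do huflovet, fenwepbud), so the same rule applies.
So kobdod → koezbdod.

koezbdod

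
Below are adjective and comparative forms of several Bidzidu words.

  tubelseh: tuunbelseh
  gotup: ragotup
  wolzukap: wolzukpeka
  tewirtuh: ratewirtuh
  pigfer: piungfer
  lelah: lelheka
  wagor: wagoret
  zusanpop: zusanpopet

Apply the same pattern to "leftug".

zusanpop and gotup both end in -p yet inflect differently (zusanpopet, ragotup), so the final letter is not what conditions the rule; the last vowel is.
"leftug" has last vowel 'u'. The stems whose last vowel is 'u' (tewirtuh → ratewirtuh, gotup → ragotup) add the prefix ra-.
The other patterns: stems whose last vowel is 'o' add -et; stems whose last vowel is 'e' insert -un- after the first vowel; stems whose last vowel is 'a' delete the last vowel and add -eka.
So leftug → raleftug.

raleftug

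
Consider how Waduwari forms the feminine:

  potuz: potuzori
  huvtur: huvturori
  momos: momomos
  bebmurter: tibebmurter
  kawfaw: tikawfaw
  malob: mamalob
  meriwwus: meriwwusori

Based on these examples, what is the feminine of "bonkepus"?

momos and meriwwus both end in -s yet inflect differently (momomos, meriwwusori), so the final letter is not what conditions the rule; the last vowel is.
"bonkepus" has last vowel 'u'. The stems whose last vowel is 'u' (meriwwus → meriwwusori, huvtur → huvturori, potuz → potuzori) add -ori.
The other patterns: stems whose last vowel is 'o' repeat the first consonant+vowel as a prefix; stems whose last vowel is 'a' or 'e' add the prefix ti-.
So bonkepus → bonkepusori.

bonkepusori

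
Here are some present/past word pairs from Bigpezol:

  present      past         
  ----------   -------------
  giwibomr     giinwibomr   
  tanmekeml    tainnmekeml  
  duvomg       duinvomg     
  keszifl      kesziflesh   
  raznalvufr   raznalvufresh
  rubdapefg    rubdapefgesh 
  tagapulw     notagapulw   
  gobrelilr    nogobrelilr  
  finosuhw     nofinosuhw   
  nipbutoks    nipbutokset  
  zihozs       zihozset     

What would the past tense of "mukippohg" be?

nomukippohg

tanmekeml and keszifl both end in -l yet inflect differently (tainnmekeml, kesziflesh), so the final letter is not what conditions the rule; the second-to-last letter is.
"mukippohg" has second-to-last letter 'h'. The one such stem in the data (finosuhw → nofinosuhw) adds the prefix no-, so the same rule applies.
So mukippohg → nomukippohg.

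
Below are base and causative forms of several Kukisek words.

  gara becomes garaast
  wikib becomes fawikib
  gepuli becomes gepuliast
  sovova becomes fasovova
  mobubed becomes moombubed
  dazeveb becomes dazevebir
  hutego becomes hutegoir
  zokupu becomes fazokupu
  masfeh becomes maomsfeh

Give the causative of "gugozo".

gugozoast

dazeveb and wikib both end in -b yet inflect differently (dazevebir, fawikib), so the final letter is not what conditions the rule; the first letter is.
"gugozo" begins with g-. The stems beginning with g- (gara → garaast, gepuli → gepuliast) add -ast.
The other patterns: stems beginning with m- insert -om- after the first vowel; stems beginning with d- or h- add -ir; stems beginning with s-, w- or z- add the prefix fa-.
So gugozo → gugozoast.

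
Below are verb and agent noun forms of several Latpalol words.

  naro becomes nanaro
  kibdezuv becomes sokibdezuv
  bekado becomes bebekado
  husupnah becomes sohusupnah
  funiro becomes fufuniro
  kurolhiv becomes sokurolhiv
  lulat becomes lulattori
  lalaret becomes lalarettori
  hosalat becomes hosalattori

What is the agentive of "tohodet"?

lulat and husupnah both have last vowel 'a' yet inflect differently (lulattori, sohusupnah), so the last vowel is not what conditions the rule; the final letter is.
"tohodet" ends in -t. The stems ending in -t (lulat → lulattori, lalaret → lalarettori, hosalat → hosalattori) double the final consonant and add -ori.
So tohodet → tohodettori.

tohodettori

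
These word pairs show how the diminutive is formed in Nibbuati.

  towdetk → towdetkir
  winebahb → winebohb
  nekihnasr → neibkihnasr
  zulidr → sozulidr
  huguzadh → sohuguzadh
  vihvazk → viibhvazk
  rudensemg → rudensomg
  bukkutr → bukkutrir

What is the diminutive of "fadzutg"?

fadzutgir

"fadzutg" has second-to-last letter 't'. The stems whose second-to-last letter is 't' (bukkutr → bukkutrir, towdetk → towdetkir) add -ir.
The other patterns: stems whose second-to-last letter is 'd' add the prefix so-; stems whose second-to-last letter is 's' or 'z' insert -ib- after the first vowel; stems whose second-to-last letter is 'h' or 'm' change the last vowel to 'o'.
So fadzutg → fadzutgir.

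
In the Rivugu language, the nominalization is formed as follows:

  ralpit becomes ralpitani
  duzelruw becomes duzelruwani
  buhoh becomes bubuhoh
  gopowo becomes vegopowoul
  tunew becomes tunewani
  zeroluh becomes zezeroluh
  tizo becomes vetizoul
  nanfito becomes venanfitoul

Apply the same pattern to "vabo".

zeroluh and duzelruw both have last vowel 'u' yet inflect differently (zezeroluh, duzelruwani), so the last vowel is not what conditions the rule; the final letter is.
"vabo" ends in -o. The stems ending in -o (tizo → vetizoul, nanfito → venanfitoul, gopowo → vegopowoul) add ve- … -ul around the stem.
So vabo → vevaboul.

vevaboul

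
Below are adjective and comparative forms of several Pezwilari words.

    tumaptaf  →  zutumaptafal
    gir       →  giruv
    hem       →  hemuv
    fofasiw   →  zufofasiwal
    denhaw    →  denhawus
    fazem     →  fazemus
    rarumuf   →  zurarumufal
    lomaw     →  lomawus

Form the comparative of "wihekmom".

zuwihekmomal

"wihekmom" has 3 vowels. The stems with 3 vowels (tumaptaf → zutumaptafal, fofasiw → zufofasiwal, rarumuf → zurarumufal) add zu- … -al around the stem.
The other patterns: stems with 1 vowel add -uv; stems with 2 vowels add -us.
So wihekmom → zuwihekmomal.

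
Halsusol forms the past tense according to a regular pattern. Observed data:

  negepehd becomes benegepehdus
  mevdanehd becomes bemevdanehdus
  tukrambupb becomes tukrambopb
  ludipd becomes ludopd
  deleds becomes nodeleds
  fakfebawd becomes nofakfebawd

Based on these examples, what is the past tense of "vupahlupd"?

"vupahlupd" has second-to-last letter 'p'. The stems whose second-to-last letter is 'p' (tukrambupb → tukrambopb, ludipd → ludopd) change the last vowel to 'o'.
The other patterns: stems whose second-to-last letter is 'h' add be- … -us around the stem; stems whose second-to-last letter is 'd' or 'w' add the prefix no-.
So vupahlupd → vupahlopd.

vupahlopd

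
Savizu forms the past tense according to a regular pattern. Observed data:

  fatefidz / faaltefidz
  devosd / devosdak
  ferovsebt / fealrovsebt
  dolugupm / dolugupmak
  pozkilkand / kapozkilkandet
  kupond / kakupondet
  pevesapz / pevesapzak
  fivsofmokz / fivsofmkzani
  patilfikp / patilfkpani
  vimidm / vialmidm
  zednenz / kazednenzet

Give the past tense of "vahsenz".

zednenz and fatefidz both end in -z yet inflect differently (kazednenzet, faaltefidz), so the final letter is not what conditions the rule; the second-to-last letter is.
"vahsenz" has second-to-last letter 'n'. The stems whose second-to-last letter is 'n' (kupond → kakupondet, pozkilkand → kapozkilkandet, zednenz → kazednenzet) add ka- … -et around the stem.
So vahsenz → kavahsenzet.

kavahsenzet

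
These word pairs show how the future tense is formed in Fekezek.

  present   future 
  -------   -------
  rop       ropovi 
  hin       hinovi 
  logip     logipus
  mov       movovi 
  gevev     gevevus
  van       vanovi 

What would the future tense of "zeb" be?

mov and gevev both end in -v yet inflect differently (movovi, gevevus), so the final letter is not what conditions the rule; the number of vowels is.
"zeb" has 1 vowel. The stems with 1 vowel (mov → movovi, van → vanovi, rop → ropovi) add -ovi.
The other pattern: stems with 2 vowels add -us.
So zeb → zebovi.

zebovi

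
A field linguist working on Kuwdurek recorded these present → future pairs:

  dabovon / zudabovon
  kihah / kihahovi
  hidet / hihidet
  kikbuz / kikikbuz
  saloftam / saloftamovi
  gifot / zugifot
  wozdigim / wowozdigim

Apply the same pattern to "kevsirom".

saloftam and wozdigim both end in -m yet inflect differently (saloftamovi, wowozdigim), so the final letter is not what conditions the rule; the last vowel is.
"kevsirom" has last vowel 'o'. The stems whose last vowel is 'o' (gifot → zugifot, dabovon → zudabovon) add the prefix zu-.
So kevsirom → zukevsirom.

zukevsirom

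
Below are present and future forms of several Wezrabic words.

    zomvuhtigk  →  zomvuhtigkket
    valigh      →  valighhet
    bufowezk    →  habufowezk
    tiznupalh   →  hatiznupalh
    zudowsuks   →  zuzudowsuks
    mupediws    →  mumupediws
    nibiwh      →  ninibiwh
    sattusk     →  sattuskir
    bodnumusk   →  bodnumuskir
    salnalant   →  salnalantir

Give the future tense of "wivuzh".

"wivuzh" has second-to-last letter 'z'. The one such stem in the data (bufowezk → habufowezk) adds the prefix ha-, so the same rule applies.
So wivuzh → hawivuzh.

hawivuzh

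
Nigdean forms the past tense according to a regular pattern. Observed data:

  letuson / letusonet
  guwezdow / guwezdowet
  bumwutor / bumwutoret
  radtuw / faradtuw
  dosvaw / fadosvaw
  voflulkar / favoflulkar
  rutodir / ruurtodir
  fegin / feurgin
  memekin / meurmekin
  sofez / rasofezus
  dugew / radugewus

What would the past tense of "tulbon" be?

"tulbon" has last vowel 'o'. The stems whose last vowel is 'o' (letuson → letusonet, guwezdow → guwezdowet, bumwutor → bumwutoret) add -et.
The other patterns: stems whose last vowel is 'a' or 'u' add the prefix fa-; stems whose last vowel is 'i' insert -ur- after the first vowel; stems whose last vowel is 'e' add ra- … -us around the stem.
So tulbon → tulbonet.

tulbonet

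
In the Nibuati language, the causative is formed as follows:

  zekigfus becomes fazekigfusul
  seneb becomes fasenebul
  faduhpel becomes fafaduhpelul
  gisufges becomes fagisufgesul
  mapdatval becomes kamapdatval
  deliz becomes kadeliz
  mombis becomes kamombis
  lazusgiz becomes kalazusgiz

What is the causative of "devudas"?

"devudas" has last vowel 'a'. The one such stem in the data (mapdatval → kamapdatval) adds the prefix ka-, so the same rule applies.
The other pattern: stems whose last vowel is 'e' or 'u' add fa- … -ul around the stem.
So devudas → kadevudas.

kadevudas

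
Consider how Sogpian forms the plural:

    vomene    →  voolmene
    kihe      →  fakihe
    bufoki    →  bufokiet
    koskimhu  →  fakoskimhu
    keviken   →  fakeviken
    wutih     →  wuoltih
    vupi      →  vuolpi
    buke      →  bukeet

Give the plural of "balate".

buke and kihe both end in -e yet inflect differently (bukeet, fakihe), so the final letter is not what conditions the rule; the first letter is.
"balate" begins with b-. The stems beginning with b- (bufoki → bufokiet, buke → bukeet) add -et.
The other patterns: stems beginning with k- add the prefix fa-; stems beginning with v- or w- insert -ol- after the first vowel.
So balate → balateet.

balateet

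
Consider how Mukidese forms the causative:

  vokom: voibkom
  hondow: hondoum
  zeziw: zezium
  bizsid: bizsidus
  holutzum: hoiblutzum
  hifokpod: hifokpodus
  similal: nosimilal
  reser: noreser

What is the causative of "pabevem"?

hifokpod and vokom both have last vowel 'o' yet inflect differently (hifokpodus, voibkom), so the last vowel is not what conditions the rule; the final letter is.
"pabevem" ends in -m. The stems ending in -m (holutzum → hoiblutzum, vokom → voibkom) insert -ib- after the first vowel.
So pabevem → paibbevem.

paibbevem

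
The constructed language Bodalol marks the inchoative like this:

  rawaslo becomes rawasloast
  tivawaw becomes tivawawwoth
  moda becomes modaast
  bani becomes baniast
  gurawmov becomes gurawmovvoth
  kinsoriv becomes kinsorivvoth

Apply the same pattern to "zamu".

zamuast

tivawaw and moda both have last vowel 'a' yet inflect differently (tivawawwoth, modaast), so the last vowel is not what conditions the rule; whether the stem ends in a vowel or a consonant is.
"zamu" ends in a vowel. The stems ending in a vowel (moda → modaast, bani → baniast, rawaslo → rawasloast) add -ast.
So zamu → zamuast.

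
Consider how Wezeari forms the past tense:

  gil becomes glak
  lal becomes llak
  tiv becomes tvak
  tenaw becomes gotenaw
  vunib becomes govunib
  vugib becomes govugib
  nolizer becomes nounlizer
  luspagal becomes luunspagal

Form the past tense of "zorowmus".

"zorowmus" has 3 vowels. The stems with 3 vowels (nolizer → nounlizer, luspagal → luunspagal) insert -un- after the first vowel.
The other patterns: stems with 1 vowel delete the last vowel and add -ak; stems with 2 vowels add the prefix go-.
So zorowmus → zounrowmus.

zounrowmus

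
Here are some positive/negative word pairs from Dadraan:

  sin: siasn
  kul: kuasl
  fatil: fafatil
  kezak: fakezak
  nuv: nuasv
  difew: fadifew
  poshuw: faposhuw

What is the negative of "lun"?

fatil and kul both end in -l yet inflect differently (fafatil, kuasl), so the final letter is not what conditions the rule; the number of vowels is.
"lun" has 1 vowel. The stems with 1 vowel (nuv → nuasv, sin → siasn, kul → kuasl) insert -as- after the first vowel.
So lun → luasn.

luasn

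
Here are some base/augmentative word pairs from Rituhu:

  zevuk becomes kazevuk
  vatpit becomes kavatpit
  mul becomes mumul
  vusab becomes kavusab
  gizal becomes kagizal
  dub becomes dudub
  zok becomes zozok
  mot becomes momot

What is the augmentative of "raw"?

raraw

mul and gizal both end in -l yet inflect differently (mumul, kagizal), so the final letter is not what conditions the rule; the number of vowels is.
"raw" has 1 vowel. The stems with 1 vowel (zok → zozok, mul → mumul, dub → dudub) repeat the first consonant+vowel as a prefix.
The other pattern: stems with 2 vowels add the prefix ka-.
So raw → raraw.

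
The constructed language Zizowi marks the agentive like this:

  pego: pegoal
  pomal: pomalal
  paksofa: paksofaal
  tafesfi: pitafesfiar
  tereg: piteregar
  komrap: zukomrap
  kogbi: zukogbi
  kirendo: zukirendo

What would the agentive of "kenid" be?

tafesfi and kogbi both end in -i yet inflect differently (pitafesfiar, zukogbi), so the final letter is not what conditions the rule; the first letter is.
"kenid" begins with k-. The stems beginning with k- (komrap → zukomrap, kogbi → zukogbi, kirendo → zukirendo) add the prefix zu-.
So kenid → zukenid.

zukenid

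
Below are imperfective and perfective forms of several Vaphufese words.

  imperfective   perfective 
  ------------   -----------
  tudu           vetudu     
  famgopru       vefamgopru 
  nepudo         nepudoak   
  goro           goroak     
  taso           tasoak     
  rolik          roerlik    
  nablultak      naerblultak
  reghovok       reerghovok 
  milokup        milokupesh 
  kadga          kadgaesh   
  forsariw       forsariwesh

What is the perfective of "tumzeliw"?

tumzeliwesh

nepudo and reghovok both have last vowel 'o' yet inflect differently (nepudoak, reerghovok), so the last vowel is not what conditions the rule; the final letter is.
"tumzeliw" ends in -w. The one such stem in the data (forsariw → forsariwesh) adds -esh, so the same rule applies.
So tumzeliw → tumzeliwesh.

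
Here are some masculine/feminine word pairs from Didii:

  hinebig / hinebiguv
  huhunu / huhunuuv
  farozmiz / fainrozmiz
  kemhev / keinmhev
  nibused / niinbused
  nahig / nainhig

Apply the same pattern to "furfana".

fuinrfana

hinebig and nahig both end in -g yet inflect differently (hinebiguv, nainhig), so the final letter is not what conditions the rule; the first letter is.
"furfana" begins with f-. The one such stem in the data (farozmiz → fainrozmiz) inserts -in- after the first vowel (as do kemhev, nibused), so the same rule applies.
The other pattern: stems beginning with h- add -uv.
So furfana → fuinrfana.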